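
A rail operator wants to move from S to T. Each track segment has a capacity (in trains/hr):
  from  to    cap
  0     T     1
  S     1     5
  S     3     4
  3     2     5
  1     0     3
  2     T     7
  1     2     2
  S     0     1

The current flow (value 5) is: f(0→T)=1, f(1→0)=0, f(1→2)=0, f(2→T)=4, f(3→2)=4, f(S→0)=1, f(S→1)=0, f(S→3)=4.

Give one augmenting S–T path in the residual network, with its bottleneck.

Residual along S→1→2→T: S→1: 5, 1→2: 2, 2→T: 3.
Bottleneck = min = 2.

S→1→2→T, bottleneck 2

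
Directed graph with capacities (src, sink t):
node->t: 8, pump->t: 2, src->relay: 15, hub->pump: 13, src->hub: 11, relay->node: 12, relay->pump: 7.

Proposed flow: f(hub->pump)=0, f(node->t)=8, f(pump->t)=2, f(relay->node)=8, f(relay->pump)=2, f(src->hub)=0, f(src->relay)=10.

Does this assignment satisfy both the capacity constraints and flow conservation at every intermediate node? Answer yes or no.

Every edge has 0 ≤ f(e) ≤ cap(e).
At each intermediate node, inflow equals outflow.

Yes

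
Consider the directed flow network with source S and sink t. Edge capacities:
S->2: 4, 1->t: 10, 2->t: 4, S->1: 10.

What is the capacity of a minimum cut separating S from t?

Max flow = 14 (via 2 augmenting paths).
In the residual at optimum, the set reachable from S is {S}.
Cut edges: S->1 (cap 10), S->2 (cap 4). Sum = 14.

14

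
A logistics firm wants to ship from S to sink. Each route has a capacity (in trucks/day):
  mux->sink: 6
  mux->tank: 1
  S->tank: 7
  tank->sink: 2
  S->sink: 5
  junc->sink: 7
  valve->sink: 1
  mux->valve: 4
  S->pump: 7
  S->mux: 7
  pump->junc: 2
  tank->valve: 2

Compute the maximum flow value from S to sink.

16

Augment S->sink: bottleneck 5. Total 5.
Augment S->mux->sink: bottleneck 6. Total 11.
Augment S->tank->sink: bottleneck 2. Total 13.
Augment S->pump->junc->sink: bottleneck 2. Total 15.
Augment S->mux->valve->sink: bottleneck 1. Total 16.
No augmenting path remains in the residual graph.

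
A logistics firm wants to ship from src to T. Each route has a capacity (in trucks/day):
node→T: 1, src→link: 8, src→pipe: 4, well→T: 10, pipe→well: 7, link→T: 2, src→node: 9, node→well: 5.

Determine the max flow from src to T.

Augment src→link→T: bottleneck 2. Total 2.
Augment src→node→T: bottleneck 1. Total 3.
Augment src→pipe→well→T: bottleneck 4. Total 7.
Augment src→node→well→T: bottleneck 5. Total 12.
No augmenting path remains in the residual graph.

12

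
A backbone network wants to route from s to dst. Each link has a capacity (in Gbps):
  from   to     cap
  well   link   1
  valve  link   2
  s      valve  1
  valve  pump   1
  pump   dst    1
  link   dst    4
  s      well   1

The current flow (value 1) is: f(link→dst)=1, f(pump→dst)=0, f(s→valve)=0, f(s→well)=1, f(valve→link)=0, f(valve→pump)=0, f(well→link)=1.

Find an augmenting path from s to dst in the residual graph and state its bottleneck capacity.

s→valve→link→dst, bottleneck 1

Residual along s→valve→link→dst: s→valve: 1, valve→link: 2, link→dst: 3.
Bottleneck = min = 1.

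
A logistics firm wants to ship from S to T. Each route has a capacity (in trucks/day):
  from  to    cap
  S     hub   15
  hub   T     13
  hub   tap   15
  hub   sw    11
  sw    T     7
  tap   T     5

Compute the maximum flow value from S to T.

Augment S->hub->T: bottleneck 13. Total 13.
Augment S->hub->tap->T: bottleneck 2. Total 15.
No augmenting path remains in the residual graph.

15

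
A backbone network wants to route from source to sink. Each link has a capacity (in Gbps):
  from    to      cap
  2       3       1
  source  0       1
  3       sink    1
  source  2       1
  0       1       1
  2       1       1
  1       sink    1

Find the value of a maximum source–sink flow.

2

Augment source→2→3→sink: bottleneck 1. Total 1.
Augment source→0→1→sink: bottleneck 1. Total 2.
No augmenting path remains in the residual graph.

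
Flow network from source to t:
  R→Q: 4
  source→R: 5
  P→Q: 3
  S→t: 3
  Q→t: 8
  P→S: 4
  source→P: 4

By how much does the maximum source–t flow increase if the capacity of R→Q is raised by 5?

Original max flow = 8.
After raising cap(R→Q), augmenting paths through that edge carry 1 more unit.
New max flow = 9. Increase = 1.

1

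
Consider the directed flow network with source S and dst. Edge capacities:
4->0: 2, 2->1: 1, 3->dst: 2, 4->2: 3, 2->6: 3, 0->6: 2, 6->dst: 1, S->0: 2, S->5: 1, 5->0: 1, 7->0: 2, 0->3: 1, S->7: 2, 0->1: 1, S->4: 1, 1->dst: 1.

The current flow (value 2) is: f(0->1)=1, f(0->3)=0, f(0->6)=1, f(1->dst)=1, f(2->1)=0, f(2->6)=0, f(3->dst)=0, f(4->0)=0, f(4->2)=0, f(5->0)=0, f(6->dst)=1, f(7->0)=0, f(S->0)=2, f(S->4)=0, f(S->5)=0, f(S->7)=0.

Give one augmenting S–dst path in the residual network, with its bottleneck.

S->7->0->3->dst, bottleneck 1

Residual along S->7->0->3->dst: S->7: 2, 7->0: 2, 0->3: 1, 3->dst: 2.
Bottleneck = min = 1.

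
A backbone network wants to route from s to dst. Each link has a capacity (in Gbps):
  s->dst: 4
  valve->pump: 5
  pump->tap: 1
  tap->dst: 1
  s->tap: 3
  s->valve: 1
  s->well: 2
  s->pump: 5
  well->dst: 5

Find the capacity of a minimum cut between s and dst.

7

Max flow = 7 (via 3 augmenting paths).
In the residual at optimum, the set reachable from s is {pump, s, tap, valve}.
Cut edges: s->well (cap 2), s->dst (cap 4), tap->dst (cap 1). Sum = 7.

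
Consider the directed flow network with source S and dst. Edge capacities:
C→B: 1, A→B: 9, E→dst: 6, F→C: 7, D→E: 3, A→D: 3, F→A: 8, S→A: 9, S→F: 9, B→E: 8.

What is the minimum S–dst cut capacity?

6

Max flow = 6 (via 1 augmenting path).
In the residual at optimum, the set reachable from S is {A, B, C, D, E, F, S}.
Cut edges: E→dst (cap 6). Sum = 6.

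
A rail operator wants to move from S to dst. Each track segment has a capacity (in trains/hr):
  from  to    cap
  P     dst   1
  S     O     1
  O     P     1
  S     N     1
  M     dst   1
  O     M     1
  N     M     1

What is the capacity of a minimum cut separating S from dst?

Max flow = 2 (via 2 augmenting paths).
In the residual at optimum, the set reachable from S is {S}.
Cut edges: S→O (cap 1), S→N (cap 1). Sum = 2.

2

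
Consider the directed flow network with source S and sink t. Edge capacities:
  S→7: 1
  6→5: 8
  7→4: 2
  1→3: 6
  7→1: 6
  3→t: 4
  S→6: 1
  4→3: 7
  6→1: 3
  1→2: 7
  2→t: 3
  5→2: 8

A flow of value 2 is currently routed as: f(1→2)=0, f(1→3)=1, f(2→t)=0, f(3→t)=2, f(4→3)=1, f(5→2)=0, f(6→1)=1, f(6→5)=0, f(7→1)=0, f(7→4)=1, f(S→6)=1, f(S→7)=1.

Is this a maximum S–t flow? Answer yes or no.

Yes

Residual reachable from S: {S}; t is not reachable.
Saturated cut: S→7, S→6 with total capacity 2 = current flow value. Flow is maximum.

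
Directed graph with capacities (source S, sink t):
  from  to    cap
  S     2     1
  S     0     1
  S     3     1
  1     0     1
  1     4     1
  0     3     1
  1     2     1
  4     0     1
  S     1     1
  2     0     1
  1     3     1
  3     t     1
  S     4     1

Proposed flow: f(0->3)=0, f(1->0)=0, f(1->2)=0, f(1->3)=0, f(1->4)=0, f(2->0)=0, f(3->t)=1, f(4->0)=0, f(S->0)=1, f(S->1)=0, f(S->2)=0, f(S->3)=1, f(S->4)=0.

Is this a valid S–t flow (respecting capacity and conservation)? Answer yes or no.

No

Conservation fails at 0: inflow 1 ≠ outflow 0.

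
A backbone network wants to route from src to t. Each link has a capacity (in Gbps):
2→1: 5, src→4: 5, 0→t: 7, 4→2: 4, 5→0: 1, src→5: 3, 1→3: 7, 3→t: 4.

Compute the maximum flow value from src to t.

5

Augment src→5→0→t: bottleneck 1. Total 1.
Augment src→4→2→1→3→t: bottleneck 4. Total 5.
No augmenting path remains in the residual graph.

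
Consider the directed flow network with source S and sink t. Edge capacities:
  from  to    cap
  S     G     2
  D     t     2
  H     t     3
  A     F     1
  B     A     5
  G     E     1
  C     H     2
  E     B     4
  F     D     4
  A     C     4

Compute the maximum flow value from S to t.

1

Augment S→G→E→B→A→C→H→t: bottleneck 1. Total 1.
No augmenting path remains in the residual graph.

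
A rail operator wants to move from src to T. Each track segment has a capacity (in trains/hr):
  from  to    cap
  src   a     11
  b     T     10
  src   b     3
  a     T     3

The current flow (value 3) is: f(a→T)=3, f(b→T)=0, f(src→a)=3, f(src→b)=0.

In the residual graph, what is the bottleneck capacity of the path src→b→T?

3

Residual capacities along the path: src→b: 3, b→T: 10.
Minimum is 3.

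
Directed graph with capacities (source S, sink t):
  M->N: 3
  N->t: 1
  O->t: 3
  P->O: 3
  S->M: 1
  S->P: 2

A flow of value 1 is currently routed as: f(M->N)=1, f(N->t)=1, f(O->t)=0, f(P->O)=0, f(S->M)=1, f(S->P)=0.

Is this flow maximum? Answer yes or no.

Residual path S->P->O->t has bottleneck 2 > 0.
Pushing 2 along it raises the flow to 3, so the given flow is not maximum.

No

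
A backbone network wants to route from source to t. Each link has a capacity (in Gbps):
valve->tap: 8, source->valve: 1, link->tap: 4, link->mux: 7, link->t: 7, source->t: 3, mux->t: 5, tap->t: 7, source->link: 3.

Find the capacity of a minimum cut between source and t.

Max flow = 7 (via 3 augmenting paths).
In the residual at optimum, the set reachable from source is {source}.
Cut edges: source->valve (cap 1), source->link (cap 3), source->t (cap 3). Sum = 7.

7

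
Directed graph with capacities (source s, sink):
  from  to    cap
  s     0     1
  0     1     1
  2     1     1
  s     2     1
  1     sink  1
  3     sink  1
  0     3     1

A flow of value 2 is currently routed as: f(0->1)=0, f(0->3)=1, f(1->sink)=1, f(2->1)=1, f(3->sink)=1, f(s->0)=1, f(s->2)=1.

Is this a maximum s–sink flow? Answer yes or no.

Residual reachable from s: {s}; sink is not reachable.
Saturated cut: s->2, s->0 with total capacity 2 = current flow value. Flow is maximum.

Yes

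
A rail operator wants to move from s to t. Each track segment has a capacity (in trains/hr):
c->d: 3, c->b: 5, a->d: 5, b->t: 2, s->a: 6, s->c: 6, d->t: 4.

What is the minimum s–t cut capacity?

Max flow = 6 (via 2 augmenting paths).
In the residual at optimum, the set reachable from s is {a, b, c, d, s}.
Cut edges: d->t (cap 4), b->t (cap 2). Sum = 6.

6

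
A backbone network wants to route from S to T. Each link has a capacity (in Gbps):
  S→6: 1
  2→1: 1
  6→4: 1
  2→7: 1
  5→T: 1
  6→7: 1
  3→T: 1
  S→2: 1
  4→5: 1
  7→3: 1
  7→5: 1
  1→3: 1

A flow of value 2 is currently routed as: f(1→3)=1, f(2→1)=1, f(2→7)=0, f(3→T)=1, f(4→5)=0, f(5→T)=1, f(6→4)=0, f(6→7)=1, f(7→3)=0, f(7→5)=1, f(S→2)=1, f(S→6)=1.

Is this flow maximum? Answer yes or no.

Yes

Residual reachable from S: {S}; T is not reachable.
Saturated cut: S→2, S→6 with total capacity 2 = current flow value. Flow is maximum.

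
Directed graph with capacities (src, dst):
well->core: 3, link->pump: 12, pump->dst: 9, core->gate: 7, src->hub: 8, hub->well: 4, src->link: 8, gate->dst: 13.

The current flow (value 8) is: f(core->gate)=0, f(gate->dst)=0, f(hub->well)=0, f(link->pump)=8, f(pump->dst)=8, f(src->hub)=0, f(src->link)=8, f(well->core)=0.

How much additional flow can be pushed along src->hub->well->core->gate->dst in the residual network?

3

Residual capacities along the path: src->hub: 8, hub->well: 4, well->core: 3, core->gate: 7, gate->dst: 13.
Minimum is 3.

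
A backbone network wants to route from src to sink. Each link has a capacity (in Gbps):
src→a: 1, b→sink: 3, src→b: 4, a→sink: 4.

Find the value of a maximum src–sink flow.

4

Augment src→b→sink: bottleneck 3. Total 3.
Augment src→a→sink: bottleneck 1. Total 4.
No augmenting path remains in the residual graph.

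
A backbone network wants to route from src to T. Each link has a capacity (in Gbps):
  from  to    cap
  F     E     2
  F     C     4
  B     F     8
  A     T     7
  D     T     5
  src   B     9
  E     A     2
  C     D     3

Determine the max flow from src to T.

5

Augment src->B->F->E->A->T: bottleneck 2. Total 2.
Augment src->B->F->C->D->T: bottleneck 3. Total 5.
No augmenting path remains in the residual graph.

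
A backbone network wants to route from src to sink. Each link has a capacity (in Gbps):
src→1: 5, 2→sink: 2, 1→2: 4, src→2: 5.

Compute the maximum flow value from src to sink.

2

Augment src→2→sink: bottleneck 2. Total 2.
No augmenting path remains in the residual graph.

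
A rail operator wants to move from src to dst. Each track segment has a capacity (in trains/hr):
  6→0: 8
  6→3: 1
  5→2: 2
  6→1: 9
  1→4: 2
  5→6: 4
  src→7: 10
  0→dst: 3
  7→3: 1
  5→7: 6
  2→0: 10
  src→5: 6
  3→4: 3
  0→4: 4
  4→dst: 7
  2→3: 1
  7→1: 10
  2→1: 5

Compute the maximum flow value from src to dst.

9

Augment src→5→6→0→dst: bottleneck 3. Total 3.
Augment src→7→1→4→dst: bottleneck 2. Total 5.
Augment src→7→3→4→dst: bottleneck 1. Total 6.
Augment src→5→6→3→4→dst: bottleneck 1. Total 7.
Augment src→5→2→3→4→dst: bottleneck 1. Total 8.
Augment src→5→2→0→4→dst: bottleneck 1. Total 9.
No augmenting path remains in the residual graph.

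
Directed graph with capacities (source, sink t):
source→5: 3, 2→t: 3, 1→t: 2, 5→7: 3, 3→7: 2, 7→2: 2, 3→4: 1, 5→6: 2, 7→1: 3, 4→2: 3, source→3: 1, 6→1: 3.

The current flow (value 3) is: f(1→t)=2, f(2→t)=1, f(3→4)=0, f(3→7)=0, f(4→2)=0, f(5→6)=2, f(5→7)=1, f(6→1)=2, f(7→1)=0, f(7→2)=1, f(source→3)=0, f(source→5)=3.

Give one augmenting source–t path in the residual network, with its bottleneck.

source→3→7→2→t, bottleneck 1

Residual along source→3→7→2→t: source→3: 1, 3→7: 2, 7→2: 1, 2→t: 2.
Bottleneck = min = 1.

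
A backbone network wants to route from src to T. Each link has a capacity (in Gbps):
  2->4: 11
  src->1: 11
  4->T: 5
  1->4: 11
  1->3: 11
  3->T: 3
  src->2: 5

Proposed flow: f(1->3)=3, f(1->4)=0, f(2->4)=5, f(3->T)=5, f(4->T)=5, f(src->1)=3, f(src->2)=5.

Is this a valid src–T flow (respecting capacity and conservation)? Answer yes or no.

Capacity violated on 3->T: flow 5 > capacity 3.

No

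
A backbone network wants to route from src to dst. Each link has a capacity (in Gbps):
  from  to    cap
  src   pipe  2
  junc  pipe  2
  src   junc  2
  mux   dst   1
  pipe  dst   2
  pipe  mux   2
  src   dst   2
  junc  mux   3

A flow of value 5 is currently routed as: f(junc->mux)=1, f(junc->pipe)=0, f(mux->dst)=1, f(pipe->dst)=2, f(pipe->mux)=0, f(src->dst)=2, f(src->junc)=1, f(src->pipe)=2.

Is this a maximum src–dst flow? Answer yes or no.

Residual reachable from src: {junc, mux, pipe, src}; dst is not reachable.
Saturated cut: src->dst, pipe->dst, mux->dst with total capacity 5 = current flow value. Flow is maximum.

Yes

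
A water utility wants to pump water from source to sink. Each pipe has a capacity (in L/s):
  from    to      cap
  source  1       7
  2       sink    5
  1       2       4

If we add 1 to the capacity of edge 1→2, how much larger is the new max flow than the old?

Original max flow = 4.
After raising cap(1→2), augmenting paths through that edge carry 1 more unit.
New max flow = 5. Increase = 1.

1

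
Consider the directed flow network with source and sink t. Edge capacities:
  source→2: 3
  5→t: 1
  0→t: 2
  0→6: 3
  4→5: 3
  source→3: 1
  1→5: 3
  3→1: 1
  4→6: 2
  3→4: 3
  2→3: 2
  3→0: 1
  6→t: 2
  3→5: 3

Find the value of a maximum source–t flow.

Augment source→3→0→t: bottleneck 1. Total 1.
Augment source→2→3→5→t: bottleneck 1. Total 2.
Augment source→2→3→4→6→t: bottleneck 1. Total 3.
No augmenting path remains in the residual graph.

3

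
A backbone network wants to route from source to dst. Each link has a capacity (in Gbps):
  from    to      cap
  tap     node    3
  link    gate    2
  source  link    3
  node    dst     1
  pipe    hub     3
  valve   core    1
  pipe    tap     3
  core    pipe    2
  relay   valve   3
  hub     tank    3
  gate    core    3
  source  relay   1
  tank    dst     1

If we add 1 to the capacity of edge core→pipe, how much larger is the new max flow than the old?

0

Original max flow = 2.
Even with extra capacity on core→pipe, another cut of capacity 2 remains binding.
New max flow = 2. Increase = 0.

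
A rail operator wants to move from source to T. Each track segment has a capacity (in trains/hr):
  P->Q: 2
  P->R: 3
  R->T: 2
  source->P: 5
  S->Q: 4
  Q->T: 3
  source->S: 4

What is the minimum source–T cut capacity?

5

Max flow = 5 (via 3 augmenting paths).
In the residual at optimum, the set reachable from source is {P, Q, R, S, source}.
Cut edges: R->T (cap 2), Q->T (cap 3). Sum = 5.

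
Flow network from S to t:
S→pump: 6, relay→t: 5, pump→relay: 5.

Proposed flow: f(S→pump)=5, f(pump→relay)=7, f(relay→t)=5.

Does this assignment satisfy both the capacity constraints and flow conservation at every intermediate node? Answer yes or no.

Capacity violated on pump→relay: flow 7 > capacity 5.

No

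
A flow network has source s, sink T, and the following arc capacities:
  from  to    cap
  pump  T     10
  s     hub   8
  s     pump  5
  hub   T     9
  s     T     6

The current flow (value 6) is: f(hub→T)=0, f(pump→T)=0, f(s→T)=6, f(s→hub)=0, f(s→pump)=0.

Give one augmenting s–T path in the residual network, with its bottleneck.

Residual along s→hub→T: s→hub: 8, hub→T: 9.
Bottleneck = min = 8.

s→hub→T, bottleneck 8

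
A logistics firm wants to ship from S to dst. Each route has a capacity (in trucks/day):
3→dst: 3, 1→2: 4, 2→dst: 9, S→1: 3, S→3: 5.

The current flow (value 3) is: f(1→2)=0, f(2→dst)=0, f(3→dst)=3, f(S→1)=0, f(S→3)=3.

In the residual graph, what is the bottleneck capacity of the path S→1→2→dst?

3

Residual capacities along the path: S→1: 3, 1→2: 4, 2→dst: 9.
Minimum is 3.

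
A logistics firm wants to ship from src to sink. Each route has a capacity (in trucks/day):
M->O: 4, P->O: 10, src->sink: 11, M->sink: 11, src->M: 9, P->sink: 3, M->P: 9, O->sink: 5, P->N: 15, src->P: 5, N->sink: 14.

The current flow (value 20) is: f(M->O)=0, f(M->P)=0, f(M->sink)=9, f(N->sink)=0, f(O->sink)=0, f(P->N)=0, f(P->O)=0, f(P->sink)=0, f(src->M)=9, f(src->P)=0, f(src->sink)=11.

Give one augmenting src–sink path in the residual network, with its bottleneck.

Residual along src->P->sink: src->P: 5, P->sink: 3.
Bottleneck = min = 3.

src->P->sink, bottleneck 3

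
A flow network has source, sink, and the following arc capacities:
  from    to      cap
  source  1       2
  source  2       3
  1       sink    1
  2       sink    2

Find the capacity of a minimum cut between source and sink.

Max flow = 3 (via 2 augmenting paths).
In the residual at optimum, the set reachable from source is {1, 2, source}.
Cut edges: 1->sink (cap 1), 2->sink (cap 2). Sum = 3.

3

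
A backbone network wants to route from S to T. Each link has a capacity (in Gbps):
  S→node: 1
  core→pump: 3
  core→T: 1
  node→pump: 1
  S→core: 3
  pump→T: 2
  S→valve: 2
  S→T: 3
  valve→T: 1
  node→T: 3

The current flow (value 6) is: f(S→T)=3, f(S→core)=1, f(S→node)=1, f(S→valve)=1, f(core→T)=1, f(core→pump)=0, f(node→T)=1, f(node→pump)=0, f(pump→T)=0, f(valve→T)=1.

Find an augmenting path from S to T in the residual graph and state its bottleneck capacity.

Residual along S→core→pump→T: S→core: 2, core→pump: 3, pump→T: 2.
Bottleneck = min = 2.

S→core→pump→T, bottleneck 2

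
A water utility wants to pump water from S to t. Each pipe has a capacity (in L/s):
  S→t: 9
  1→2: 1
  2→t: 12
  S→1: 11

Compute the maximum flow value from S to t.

10

Augment S→t: bottleneck 9. Total 9.
Augment S→1→2→t: bottleneck 1. Total 10.
No augmenting path remains in the residual graph.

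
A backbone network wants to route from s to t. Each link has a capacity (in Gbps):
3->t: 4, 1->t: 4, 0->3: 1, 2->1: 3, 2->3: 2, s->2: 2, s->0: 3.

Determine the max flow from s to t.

Augment s->0->3->t: bottleneck 1. Total 1.
Augment s->2->3->t: bottleneck 2. Total 3.
No augmenting path remains in the residual graph.

3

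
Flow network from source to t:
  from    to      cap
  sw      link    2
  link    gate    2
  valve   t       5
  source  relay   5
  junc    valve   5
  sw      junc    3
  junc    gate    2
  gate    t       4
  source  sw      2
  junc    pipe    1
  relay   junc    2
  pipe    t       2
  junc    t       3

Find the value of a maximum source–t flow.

Augment source→sw→junc→t: bottleneck 2. Total 2.
Augment source→relay→junc→t: bottleneck 1. Total 3.
Augment source→relay→junc→pipe→t: bottleneck 1. Total 4.
No augmenting path remains in the residual graph.

4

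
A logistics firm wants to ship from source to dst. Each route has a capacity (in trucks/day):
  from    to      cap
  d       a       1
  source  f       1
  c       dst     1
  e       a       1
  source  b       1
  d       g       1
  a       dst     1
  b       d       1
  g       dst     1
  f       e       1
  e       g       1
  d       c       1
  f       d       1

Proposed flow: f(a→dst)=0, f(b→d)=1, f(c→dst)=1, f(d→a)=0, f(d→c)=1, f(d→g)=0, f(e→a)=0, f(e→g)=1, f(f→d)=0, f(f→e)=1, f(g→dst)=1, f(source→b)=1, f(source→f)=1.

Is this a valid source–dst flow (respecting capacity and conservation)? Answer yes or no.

Every edge has 0 ≤ f(e) ≤ cap(e).
At each intermediate node, inflow equals outflow.

Yes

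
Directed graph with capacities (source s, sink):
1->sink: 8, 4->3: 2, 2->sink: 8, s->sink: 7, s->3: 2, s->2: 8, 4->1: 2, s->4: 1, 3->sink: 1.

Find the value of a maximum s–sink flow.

Augment s->sink: bottleneck 7. Total 7.
Augment s->3->sink: bottleneck 1. Total 8.
Augment s->2->sink: bottleneck 8. Total 16.
Augment s->4->1->sink: bottleneck 1. Total 17.
No augmenting path remains in the residual graph.

17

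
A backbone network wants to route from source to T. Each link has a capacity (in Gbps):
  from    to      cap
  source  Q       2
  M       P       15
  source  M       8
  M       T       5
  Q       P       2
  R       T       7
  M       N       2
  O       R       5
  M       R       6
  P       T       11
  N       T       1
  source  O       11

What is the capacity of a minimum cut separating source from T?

15

Max flow = 15 (via 5 augmenting paths).
In the residual at optimum, the set reachable from source is {O, source}.
Cut edges: source→M (cap 8), source→Q (cap 2), O→R (cap 5). Sum = 15.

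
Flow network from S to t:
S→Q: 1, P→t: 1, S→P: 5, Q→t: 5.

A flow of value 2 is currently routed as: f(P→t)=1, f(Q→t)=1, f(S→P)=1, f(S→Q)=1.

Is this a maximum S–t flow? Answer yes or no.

Residual reachable from S: {P, S}; t is not reachable.
Saturated cut: S→Q, P→t with total capacity 2 = current flow value. Flow is maximum.

Yes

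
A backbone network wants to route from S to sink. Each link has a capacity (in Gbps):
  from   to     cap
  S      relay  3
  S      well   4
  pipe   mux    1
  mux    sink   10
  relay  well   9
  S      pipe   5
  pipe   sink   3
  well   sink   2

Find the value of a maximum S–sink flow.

Augment S->pipe->sink: bottleneck 3. Total 3.
Augment S->well->sink: bottleneck 2. Total 5.
Augment S->pipe->mux->sink: bottleneck 1. Total 6.
No augmenting path remains in the residual graph.

6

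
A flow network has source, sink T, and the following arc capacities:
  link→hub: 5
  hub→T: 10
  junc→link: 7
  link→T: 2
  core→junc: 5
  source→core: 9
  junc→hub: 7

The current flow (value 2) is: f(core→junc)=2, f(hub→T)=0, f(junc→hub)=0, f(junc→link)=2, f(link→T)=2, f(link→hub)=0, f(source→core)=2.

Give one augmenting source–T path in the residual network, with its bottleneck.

Residual along source→core→junc→hub→T: source→core: 7, core→junc: 3, junc→hub: 7, hub→T: 10.
Bottleneck = min = 3.

source→core→junc→hub→T, bottleneck 3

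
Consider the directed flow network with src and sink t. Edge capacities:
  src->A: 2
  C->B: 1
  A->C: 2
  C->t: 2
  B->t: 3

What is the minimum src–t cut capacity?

2

Max flow = 2 (via 1 augmenting path).
In the residual at optimum, the set reachable from src is {src}.
Cut edges: src->A (cap 2). Sum = 2.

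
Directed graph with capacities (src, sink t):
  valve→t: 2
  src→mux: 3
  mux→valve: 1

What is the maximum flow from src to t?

Augment src→mux→valve→t: bottleneck 1. Total 1.
No augmenting path remains in the residual graph.

1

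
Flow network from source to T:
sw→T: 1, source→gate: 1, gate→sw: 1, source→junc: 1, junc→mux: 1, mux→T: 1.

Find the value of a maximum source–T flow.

2

Augment source→junc→mux→T: bottleneck 1. Total 1.
Augment source→gate→sw→T: bottleneck 1. Total 2.
No augmenting path remains in the residual graph.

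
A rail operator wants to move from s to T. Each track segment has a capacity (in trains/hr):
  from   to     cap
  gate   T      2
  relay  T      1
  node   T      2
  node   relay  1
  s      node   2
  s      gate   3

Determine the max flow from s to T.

4

Augment s->node->T: bottleneck 2. Total 2.
Augment s->gate->T: bottleneck 2. Total 4.
No augmenting path remains in the residual graph.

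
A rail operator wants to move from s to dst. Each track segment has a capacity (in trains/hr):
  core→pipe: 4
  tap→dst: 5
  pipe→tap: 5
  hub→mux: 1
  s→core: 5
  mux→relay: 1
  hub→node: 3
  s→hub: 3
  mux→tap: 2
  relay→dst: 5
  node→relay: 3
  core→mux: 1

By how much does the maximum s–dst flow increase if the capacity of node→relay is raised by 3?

0

Original max flow = 8.
Edge node→relay does not cross the min cut (source side {s}), so extra capacity there cannot help.
New max flow = 8. Increase = 0.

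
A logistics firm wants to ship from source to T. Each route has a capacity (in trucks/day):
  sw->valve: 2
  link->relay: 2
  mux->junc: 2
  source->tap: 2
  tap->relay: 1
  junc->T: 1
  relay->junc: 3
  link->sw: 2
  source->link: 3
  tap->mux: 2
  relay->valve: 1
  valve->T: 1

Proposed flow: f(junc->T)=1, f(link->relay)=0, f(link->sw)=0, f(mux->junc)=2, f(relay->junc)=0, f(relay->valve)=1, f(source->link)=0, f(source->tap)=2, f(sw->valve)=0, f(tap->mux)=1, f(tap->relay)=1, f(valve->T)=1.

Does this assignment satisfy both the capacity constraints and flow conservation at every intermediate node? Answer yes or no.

Conservation fails at mux: inflow 1 ≠ outflow 2.

No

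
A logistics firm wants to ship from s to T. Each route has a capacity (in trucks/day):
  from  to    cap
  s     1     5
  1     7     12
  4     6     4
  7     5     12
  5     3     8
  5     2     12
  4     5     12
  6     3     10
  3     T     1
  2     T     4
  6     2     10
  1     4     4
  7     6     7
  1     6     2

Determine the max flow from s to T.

5

Augment s→1→6→2→T: bottleneck 2. Total 2.
Augment s→1→4→6→2→T: bottleneck 2. Total 4.
Augment s→1→4→6→3→T: bottleneck 1. Total 5.
No augmenting path remains in the residual graph.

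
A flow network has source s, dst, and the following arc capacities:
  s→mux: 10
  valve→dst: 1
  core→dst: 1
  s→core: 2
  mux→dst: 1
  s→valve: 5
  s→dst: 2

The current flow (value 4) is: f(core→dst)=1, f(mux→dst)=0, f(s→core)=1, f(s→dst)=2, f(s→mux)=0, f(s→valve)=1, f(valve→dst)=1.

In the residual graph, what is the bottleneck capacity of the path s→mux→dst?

Residual capacities along the path: s→mux: 10, mux→dst: 1.
Minimum is 1.

1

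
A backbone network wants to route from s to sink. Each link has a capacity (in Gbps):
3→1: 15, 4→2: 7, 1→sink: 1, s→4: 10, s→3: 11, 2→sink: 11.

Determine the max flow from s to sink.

Augment s→4→2→sink: bottleneck 7. Total 7.
Augment s→3→1→sink: bottleneck 1. Total 8.
No augmenting path remains in the residual graph.

8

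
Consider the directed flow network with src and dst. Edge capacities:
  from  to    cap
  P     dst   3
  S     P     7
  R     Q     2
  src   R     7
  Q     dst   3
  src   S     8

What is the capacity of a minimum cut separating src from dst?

5

Max flow = 5 (via 2 augmenting paths).
In the residual at optimum, the set reachable from src is {P, R, S, src}.
Cut edges: R→Q (cap 2), P→dst (cap 3). Sum = 5.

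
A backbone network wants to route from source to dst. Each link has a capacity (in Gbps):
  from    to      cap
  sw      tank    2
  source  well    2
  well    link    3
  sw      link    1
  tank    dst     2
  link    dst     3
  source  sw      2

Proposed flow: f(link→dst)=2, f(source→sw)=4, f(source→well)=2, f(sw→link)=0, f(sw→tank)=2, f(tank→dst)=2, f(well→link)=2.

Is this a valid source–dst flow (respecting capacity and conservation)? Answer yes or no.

Capacity violated on source→sw: flow 4 > capacity 2.

No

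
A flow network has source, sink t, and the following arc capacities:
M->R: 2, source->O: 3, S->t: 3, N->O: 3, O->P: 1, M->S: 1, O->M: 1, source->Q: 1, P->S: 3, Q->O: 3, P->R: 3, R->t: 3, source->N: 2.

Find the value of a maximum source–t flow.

Augment source->O->P->R->t: bottleneck 1. Total 1.
Augment source->O->M->R->t: bottleneck 1. Total 2.
No augmenting path remains in the residual graph.

2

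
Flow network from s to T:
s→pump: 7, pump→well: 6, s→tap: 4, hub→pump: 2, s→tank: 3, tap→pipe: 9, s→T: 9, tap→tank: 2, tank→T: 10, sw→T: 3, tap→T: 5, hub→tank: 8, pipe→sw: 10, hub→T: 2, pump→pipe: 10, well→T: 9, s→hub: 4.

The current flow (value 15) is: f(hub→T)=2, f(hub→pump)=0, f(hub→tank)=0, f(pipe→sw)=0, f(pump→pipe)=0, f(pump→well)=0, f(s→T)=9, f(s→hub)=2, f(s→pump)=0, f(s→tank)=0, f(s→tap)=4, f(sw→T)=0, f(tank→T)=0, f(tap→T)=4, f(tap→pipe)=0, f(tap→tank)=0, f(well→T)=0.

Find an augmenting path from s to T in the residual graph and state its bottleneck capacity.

Residual along s→tank→T: s→tank: 3, tank→T: 10.
Bottleneck = min = 3.

s→tank→T, bottleneck 3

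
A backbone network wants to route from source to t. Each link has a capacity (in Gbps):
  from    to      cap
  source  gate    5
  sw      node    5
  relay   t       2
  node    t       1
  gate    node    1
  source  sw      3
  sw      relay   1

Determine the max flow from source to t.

Augment source->gate->node->t: bottleneck 1. Total 1.
Augment source->sw->relay->t: bottleneck 1. Total 2.
No augmenting path remains in the residual graph.

2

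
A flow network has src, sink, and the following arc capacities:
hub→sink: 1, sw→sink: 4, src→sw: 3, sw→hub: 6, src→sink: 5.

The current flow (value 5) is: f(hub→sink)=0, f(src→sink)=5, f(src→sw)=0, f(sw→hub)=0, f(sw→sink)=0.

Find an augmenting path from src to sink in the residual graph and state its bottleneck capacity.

Residual along src→sw→sink: src→sw: 3, sw→sink: 4.
Bottleneck = min = 3.

src→sw→sink, bottleneck 3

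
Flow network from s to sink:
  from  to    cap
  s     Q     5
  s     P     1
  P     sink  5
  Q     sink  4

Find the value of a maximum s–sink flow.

Augment s→P→sink: bottleneck 1. Total 1.
Augment s→Q→sink: bottleneck 4. Total 5.
No augmenting path remains in the residual graph.

5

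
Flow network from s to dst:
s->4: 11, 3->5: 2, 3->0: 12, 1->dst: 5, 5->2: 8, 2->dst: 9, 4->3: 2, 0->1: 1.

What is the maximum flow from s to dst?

2

Augment s->4->3->5->2->dst: bottleneck 2. Total 2.
No augmenting path remains in the residual graph.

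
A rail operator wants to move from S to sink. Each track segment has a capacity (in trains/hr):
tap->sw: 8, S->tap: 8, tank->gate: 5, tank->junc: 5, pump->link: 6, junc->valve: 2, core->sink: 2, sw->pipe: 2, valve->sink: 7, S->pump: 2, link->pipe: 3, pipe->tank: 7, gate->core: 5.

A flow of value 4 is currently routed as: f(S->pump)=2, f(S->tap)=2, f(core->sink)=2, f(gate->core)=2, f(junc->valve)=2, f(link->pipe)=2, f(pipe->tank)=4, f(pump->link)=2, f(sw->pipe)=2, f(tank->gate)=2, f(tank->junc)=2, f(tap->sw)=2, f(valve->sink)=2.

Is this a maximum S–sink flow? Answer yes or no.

Residual reachable from S: {S, sw, tap}; sink is not reachable.
Saturated cut: S->pump, sw->pipe with total capacity 4 = current flow value. Flow is maximum.

Yes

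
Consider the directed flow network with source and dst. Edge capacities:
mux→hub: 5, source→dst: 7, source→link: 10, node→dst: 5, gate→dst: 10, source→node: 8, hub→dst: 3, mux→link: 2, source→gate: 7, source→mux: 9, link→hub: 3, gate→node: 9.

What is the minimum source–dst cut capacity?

Max flow = 22 (via 4 augmenting paths).
In the residual at optimum, the set reachable from source is {hub, link, mux, node, source}.
Cut edges: source→gate (cap 7), source→dst (cap 7), hub→dst (cap 3), node→dst (cap 5). Sum = 22.

22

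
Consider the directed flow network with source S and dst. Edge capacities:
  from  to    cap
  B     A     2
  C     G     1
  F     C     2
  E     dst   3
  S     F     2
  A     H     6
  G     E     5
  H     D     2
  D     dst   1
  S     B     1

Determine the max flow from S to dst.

2

Augment S->B->A->H->D->dst: bottleneck 1. Total 1.
Augment S->F->C->G->E->dst: bottleneck 1. Total 2.
No augmenting path remains in the residual graph.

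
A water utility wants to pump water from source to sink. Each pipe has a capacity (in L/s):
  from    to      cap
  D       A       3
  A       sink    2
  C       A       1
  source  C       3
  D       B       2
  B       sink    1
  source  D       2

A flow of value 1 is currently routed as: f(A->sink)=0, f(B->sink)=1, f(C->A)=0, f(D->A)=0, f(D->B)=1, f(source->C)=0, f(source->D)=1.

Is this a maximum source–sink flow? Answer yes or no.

Residual path source->D->A->sink has bottleneck 1 > 0.
Pushing 1 along it raises the flow to 2, so the given flow is not maximum.

No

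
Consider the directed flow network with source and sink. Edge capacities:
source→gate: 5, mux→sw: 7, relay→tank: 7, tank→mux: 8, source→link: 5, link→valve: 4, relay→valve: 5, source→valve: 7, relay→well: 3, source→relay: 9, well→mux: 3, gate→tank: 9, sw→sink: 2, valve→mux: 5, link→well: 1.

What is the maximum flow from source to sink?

Augment source→valve→mux→sw→sink: bottleneck 2. Total 2.
No augmenting path remains in the residual graph.

2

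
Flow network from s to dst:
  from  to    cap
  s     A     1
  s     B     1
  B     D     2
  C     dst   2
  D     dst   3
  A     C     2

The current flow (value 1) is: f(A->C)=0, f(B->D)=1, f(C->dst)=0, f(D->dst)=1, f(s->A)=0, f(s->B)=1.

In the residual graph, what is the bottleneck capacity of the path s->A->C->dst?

1

Residual capacities along the path: s->A: 1, A->C: 2, C->dst: 2.
Minimum is 1.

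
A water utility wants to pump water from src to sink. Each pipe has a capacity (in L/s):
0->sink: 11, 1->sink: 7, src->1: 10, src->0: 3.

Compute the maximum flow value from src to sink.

10

Augment src->0->sink: bottleneck 3. Total 3.
Augment src->1->sink: bottleneck 7. Total 10.
No augmenting path remains in the residual graph.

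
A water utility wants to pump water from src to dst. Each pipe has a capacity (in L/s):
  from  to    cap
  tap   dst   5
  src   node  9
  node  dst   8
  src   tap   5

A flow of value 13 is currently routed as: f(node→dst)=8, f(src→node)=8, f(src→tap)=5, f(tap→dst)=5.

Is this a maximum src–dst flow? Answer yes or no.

Residual reachable from src: {node, src}; dst is not reachable.
Saturated cut: src→tap, node→dst with total capacity 13 = current flow value. Flow is maximum.

Yes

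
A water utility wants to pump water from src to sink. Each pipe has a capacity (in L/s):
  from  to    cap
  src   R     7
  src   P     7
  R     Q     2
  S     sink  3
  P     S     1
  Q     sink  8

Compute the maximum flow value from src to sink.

3

Augment src→P→S→sink: bottleneck 1. Total 1.
Augment src→R→Q→sink: bottleneck 2. Total 3.
No augmenting path remains in the residual graph.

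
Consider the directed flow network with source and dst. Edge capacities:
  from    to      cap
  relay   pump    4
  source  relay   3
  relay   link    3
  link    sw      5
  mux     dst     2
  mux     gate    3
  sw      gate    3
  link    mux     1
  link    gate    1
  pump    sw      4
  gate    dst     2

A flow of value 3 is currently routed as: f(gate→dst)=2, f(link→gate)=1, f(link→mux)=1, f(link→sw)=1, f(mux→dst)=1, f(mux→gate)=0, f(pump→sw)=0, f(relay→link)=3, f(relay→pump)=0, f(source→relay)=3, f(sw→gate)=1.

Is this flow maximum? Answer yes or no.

Yes

Residual reachable from source: {source}; dst is not reachable.
Saturated cut: source→relay with total capacity 3 = current flow value. Flow is maximum.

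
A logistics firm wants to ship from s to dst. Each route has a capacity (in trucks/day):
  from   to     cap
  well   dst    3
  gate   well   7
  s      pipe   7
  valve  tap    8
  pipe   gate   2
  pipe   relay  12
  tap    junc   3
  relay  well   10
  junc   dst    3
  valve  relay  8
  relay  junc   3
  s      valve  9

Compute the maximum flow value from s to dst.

Augment s→valve→tap→junc→dst: bottleneck 3. Total 3.
Augment s→valve→relay→well→dst: bottleneck 3. Total 6.
No augmenting path remains in the residual graph.

6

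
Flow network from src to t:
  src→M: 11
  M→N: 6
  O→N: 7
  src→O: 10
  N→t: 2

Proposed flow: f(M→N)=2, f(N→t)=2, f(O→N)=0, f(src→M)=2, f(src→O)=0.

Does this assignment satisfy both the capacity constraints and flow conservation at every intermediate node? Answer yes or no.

Yes

Every edge has 0 ≤ f(e) ≤ cap(e).
At each intermediate node, inflow equals outflow.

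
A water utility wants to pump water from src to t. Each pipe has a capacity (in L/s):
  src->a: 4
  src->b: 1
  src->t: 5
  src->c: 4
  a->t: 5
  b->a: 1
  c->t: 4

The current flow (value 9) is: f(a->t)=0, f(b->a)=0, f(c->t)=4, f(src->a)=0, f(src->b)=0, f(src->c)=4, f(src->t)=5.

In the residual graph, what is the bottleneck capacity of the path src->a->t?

Residual capacities along the path: src->a: 4, a->t: 5.
Minimum is 4.

4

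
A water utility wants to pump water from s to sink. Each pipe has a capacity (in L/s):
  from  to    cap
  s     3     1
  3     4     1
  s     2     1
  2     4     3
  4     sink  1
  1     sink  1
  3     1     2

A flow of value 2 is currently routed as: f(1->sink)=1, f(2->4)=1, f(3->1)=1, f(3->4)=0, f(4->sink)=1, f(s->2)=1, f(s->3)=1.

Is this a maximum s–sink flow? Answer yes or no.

Yes

Residual reachable from s: {s}; sink is not reachable.
Saturated cut: s->3, s->2 with total capacity 2 = current flow value. Flow is maximum.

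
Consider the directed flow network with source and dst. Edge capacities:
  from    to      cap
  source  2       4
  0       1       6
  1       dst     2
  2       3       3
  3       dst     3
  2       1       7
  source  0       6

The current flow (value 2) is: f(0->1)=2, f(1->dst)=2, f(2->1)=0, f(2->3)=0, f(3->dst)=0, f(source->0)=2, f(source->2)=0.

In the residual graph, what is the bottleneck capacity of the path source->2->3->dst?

3

Residual capacities along the path: source->2: 4, 2->3: 3, 3->dst: 3.
Minimum is 3.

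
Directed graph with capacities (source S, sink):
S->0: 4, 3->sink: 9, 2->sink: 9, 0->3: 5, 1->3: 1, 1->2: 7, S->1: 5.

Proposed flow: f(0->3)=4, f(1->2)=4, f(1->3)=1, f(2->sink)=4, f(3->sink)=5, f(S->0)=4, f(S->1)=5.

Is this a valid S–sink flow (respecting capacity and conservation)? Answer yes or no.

Yes

Every edge has 0 ≤ f(e) ≤ cap(e).
At each intermediate node, inflow equals outflow.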